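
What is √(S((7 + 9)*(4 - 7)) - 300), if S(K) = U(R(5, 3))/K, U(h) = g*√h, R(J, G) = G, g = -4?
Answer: √(-10800 + 3*√3)/6 ≈ 17.316*I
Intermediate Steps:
U(h) = -4*√h
S(K) = -4*√3/K (S(K) = (-4*√3)/K = -4*√3/K)
√(S((7 + 9)*(4 - 7)) - 300) = √(-4*√3/((7 + 9)*(4 - 7)) - 300) = √(-4*√3/(16*(-3)) - 300) = √(-4*√3/(-48) - 300) = √(-4*√3*(-1/48) - 300) = √(√3/12 - 300) = √(-300 + √3/12)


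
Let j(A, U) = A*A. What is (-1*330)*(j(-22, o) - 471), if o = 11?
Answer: -4290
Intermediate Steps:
j(A, U) = A**2
(-1*330)*(j(-22, o) - 471) = (-1*330)*((-22)**2 - 471) = -330*(484 - 471) = -330*13 = -4290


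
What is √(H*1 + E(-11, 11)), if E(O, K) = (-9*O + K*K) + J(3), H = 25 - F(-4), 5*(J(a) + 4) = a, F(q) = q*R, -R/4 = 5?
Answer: 2*√1010/5 ≈ 12.712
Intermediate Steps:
R = -20 (R = -4*5 = -20)
F(q) = -20*q (F(q) = q*(-20) = -20*q)
J(a) = -4 + a/5
H = -55 (H = 25 - (-20)*(-4) = 25 - 1*80 = 25 - 80 = -55)
E(O, K) = -17/5 + K² - 9*O (E(O, K) = (-9*O + K*K) + (-4 + (⅕)*3) = (-9*O + K²) + (-4 + ⅗) = (K² - 9*O) - 17/5 = -17/5 + K² - 9*O)
√(H*1 + E(-11, 11)) = √(-55*1 + (-17/5 + 11² - 9*(-11))) = √(-55 + (-17/5 + 121 + 99)) = √(-55 + 1083/5) = √(808/5) = 2*√1010/5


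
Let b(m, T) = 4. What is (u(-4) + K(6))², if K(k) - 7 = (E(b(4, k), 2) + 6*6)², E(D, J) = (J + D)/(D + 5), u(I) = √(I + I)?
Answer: 147937921/81 + 48652*I*√2/9 ≈ 1.8264e+6 + 7644.9*I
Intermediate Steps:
u(I) = √2*√I (u(I) = √(2*I) = √2*√I)
E(D, J) = (D + J)/(5 + D)
K(k) = 12163/9 (K(k) = 7 + ((4 + 2)/(5 + 4) + 6*6)² = 7 + (6/9 + 36)² = 7 + ((⅑)*6 + 36)² = 7 + (⅔ + 36)² = 7 + (110/3)² = 7 + 12100/9 = 12163/9)
(u(-4) + K(6))² = (√2*√(-4) + 12163/9)² = (√2*(2*I) + 12163/9)² = (2*I*√2 + 12163/9)² = (12163/9 + 2*I*√2)²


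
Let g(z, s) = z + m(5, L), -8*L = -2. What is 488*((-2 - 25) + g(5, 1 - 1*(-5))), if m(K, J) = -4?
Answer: -12688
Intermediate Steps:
L = ¼ (L = -⅛*(-2) = ¼ ≈ 0.25000)
g(z, s) = -4 + z (g(z, s) = z - 4 = -4 + z)
488*((-2 - 25) + g(5, 1 - 1*(-5))) = 488*((-2 - 25) + (-4 + 5)) = 488*(-27 + 1) = 488*(-26) = -12688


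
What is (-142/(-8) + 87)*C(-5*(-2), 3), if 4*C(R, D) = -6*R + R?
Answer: -10475/8 ≈ -1309.4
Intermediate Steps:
C(R, D) = -5*R/4 (C(R, D) = (-6*R + R)/4 = (-5*R)/4 = -5*R/4)
(-142/(-8) + 87)*C(-5*(-2), 3) = (-142/(-8) + 87)*(-(-25)*(-2)/4) = (-142*(-⅛) + 87)*(-5/4*10) = (71/4 + 87)*(-25/2) = (419/4)*(-25/2) = -10475/8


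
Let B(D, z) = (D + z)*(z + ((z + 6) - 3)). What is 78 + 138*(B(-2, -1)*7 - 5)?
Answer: -3510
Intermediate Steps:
B(D, z) = (3 + 2*z)*(D + z) (B(D, z) = (D + z)*(z + ((6 + z) - 3)) = (D + z)*(z + (3 + z)) = (D + z)*(3 + 2*z) = (3 + 2*z)*(D + z))
78 + 138*(B(-2, -1)*7 - 5) = 78 + 138*((2*(-1)² + 3*(-2) + 3*(-1) + 2*(-2)*(-1))*7 - 5) = 78 + 138*((2*1 - 6 - 3 + 4)*7 - 5) = 78 + 138*((2 - 6 - 3 + 4)*7 - 5) = 78 + 138*(-3*7 - 5) = 78 + 138*(-21 - 5) = 78 + 138*(-26) = 78 - 3588 = -3510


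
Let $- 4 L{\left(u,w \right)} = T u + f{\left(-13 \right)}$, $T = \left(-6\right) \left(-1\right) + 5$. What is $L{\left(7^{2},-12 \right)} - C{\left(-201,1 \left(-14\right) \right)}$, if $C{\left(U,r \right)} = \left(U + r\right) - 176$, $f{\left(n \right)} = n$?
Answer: $\frac{519}{2} \approx 259.5$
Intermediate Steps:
$C{\left(U,r \right)} = -176 + U + r$
$T = 11$ ($T = 6 + 5 = 11$)
$L{\left(u,w \right)} = \frac{13}{4} - \frac{11 u}{4}$ ($L{\left(u,w \right)} = - \frac{11 u - 13}{4} = - \frac{-13 + 11 u}{4} = \frac{13}{4} - \frac{11 u}{4}$)
$L{\left(7^{2},-12 \right)} - C{\left(-201,1 \left(-14\right) \right)} = \left(\frac{13}{4} - \frac{11 \cdot 7^{2}}{4}\right) - \left(-176 - 201 + 1 \left(-14\right)\right) = \left(\frac{13}{4} - \frac{539}{4}\right) - \left(-176 - 201 - 14\right) = \left(\frac{13}{4} - \frac{539}{4}\right) - -391 = - \frac{263}{2} + 391 = \frac{519}{2}$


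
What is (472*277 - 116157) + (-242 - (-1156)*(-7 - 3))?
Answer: 2785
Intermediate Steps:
(472*277 - 116157) + (-242 - (-1156)*(-7 - 3)) = (130744 - 116157) + (-242 - (-1156)*(-10)) = 14587 + (-242 - 289*40) = 14587 + (-242 - 11560) = 14587 - 11802 = 2785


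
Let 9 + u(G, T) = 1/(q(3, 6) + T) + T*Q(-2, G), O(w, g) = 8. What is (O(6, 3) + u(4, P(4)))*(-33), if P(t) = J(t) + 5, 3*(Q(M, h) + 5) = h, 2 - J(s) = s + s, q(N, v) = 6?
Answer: -473/5 ≈ -94.600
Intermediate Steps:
J(s) = 2 - 2*s (J(s) = 2 - (s + s) = 2 - 2*s)
Q(M, h) = -5 + h/3
P(t) = 7 - 2*t (P(t) = (2 - 2*t) + 5 = 7 - 2*t)
u(G, T) = -9 + 1/(6 + T) + T*(-5 + G/3) (u(G, T) = -9 + (1/(6 + T) + T*(-5 + G/3)) = -9 + 1/(6 + T) + T*(-5 + G/3))
(O(6, 3) + u(4, P(4)))*(-33) = (8 + (-159 - 27*(7 - 2*4) + (7 - 2*4)²*(-15 + 4) + 6*(7 - 2*4)*(-15 + 4))/(3*(6 + (7 - 2*4))))*(-33) = (8 + (-159 - 27*(7 - 8) + (7 - 8)²*(-11) + 6*(7 - 8)*(-11))/(3*(6 + (7 - 8))))*(-33) = (8 + (-159 - 27*(-1) + (-1)²*(-11) + 6*(-1)*(-11))/(3*(6 - 1)))*(-33) = (8 + (⅓)*(-159 + 27 + 1*(-11) + 66)/5)*(-33) = (8 + (⅓)*(⅕)*(-159 + 27 - 11 + 66))*(-33) = (8 + (⅓)*(⅕)*(-77))*(-33) = (8 - 77/15)*(-33) = (43/15)*(-33) = -473/5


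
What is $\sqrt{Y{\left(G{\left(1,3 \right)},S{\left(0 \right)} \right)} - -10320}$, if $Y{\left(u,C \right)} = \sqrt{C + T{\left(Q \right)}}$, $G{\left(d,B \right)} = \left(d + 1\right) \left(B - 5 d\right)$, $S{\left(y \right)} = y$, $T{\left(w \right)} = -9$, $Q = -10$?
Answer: $\sqrt{10320 + 3 i} \approx 101.59 + 0.015 i$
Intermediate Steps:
$G{\left(d,B \right)} = \left(1 + d\right) \left(B - 5 d\right)$
$Y{\left(u,C \right)} = \sqrt{-9 + C}$ ($Y{\left(u,C \right)} = \sqrt{C - 9} = \sqrt{-9 + C}$)
$\sqrt{Y{\left(G{\left(1,3 \right)},S{\left(0 \right)} \right)} - -10320} = \sqrt{\sqrt{-9 + 0} - -10320} = \sqrt{\sqrt{-9} + 10320} = \sqrt{3 i + 10320} = \sqrt{10320 + 3 i}$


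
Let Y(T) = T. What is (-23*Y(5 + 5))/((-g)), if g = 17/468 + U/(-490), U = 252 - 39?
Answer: -26371800/45677 ≈ -577.35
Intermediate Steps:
U = 213
g = -45677/114660 (g = 17/468 + 213/(-490) = 17*(1/468) + 213*(-1/490) = 17/468 - 213/490 = -45677/114660 ≈ -0.39837)
(-23*Y(5 + 5))/((-g)) = (-23*(5 + 5))/((-1*(-45677/114660))) = (-23*10)/(45677/114660) = -230*114660/45677 = -26371800/45677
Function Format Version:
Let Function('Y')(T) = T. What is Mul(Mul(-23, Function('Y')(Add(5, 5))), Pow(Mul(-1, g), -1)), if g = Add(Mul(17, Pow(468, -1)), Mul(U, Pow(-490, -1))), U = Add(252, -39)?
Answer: Rational(-26371800, 45677) ≈ -577.35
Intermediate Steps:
U = 213
g = Rational(-45677, 114660) (g = Add(Mul(17, Pow(468, -1)), Mul(213, Pow(-490, -1))) = Add(Mul(17, Rational(1, 468)), Mul(213, Rational(-1, 490))) = Add(Rational(17, 468), Rational(-213, 490)) = Rational(-45677, 114660) ≈ -0.39837)
Mul(Mul(-23, Function('Y')(Add(5, 5))), Pow(Mul(-1, g), -1)) = Mul(Mul(-23, Add(5, 5)), Pow(Mul(-1, Rational(-45677, 114660)), -1)) = Mul(Mul(-23, 10), Pow(Rational(45677, 114660), -1)) = Mul(-230, Rational(114660, 45677)) = Rational(-26371800, 45677)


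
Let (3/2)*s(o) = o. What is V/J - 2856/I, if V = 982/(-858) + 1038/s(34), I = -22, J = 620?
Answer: 106785329/822120 ≈ 129.89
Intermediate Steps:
s(o) = 2*o/3
V = 651259/14586 (V = 982/(-858) + 1038/(((⅔)*34)) = 982*(-1/858) + 1038/(68/3) = -491/429 + 1038*(3/68) = -491/429 + 1557/34 = 651259/14586 ≈ 44.650)
V/J - 2856/I = (651259/14586)/620 - 2856/(-22) = (651259/14586)*(1/620) - 2856*(-1/22) = 651259/9043320 + 1428/11 = 106785329/822120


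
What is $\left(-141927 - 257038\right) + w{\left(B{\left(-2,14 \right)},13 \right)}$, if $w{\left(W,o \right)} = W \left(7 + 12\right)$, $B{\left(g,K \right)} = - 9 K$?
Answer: $-401359$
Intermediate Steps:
$w{\left(W,o \right)} = 19 W$ ($w{\left(W,o \right)} = W 19 = 19 W$)
$\left(-141927 - 257038\right) + w{\left(B{\left(-2,14 \right)},13 \right)} = \left(-141927 - 257038\right) + 19 \left(\left(-9\right) 14\right) = -398965 + 19 \left(-126\right) = -398965 - 2394 = -401359$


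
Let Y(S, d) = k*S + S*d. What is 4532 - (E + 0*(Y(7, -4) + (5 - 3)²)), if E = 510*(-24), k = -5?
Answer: 16772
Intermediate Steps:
E = -12240
Y(S, d) = -5*S + S*d
4532 - (E + 0*(Y(7, -4) + (5 - 3)²)) = 4532 - (-12240 + 0*(7*(-5 - 4) + (5 - 3)²)) = 4532 - (-12240 + 0*(7*(-9) + 2²)) = 4532 - (-12240 + 0*(-63 + 4)) = 4532 - (-12240 + 0*(-59)) = 4532 - (-12240 + 0) = 4532 - 1*(-12240) = 4532 + 12240 = 16772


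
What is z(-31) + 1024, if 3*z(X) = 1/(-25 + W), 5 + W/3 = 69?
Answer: 513025/501 ≈ 1024.0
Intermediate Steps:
W = 192 (W = -15 + 3*69 = -15 + 207 = 192)
z(X) = 1/501 (z(X) = 1/(3*(-25 + 192)) = (1/3)/167 = (1/3)*(1/167) = 1/501)
z(-31) + 1024 = 1/501 + 1024 = 513025/501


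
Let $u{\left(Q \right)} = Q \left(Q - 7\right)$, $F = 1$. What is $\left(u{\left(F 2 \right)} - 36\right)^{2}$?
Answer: $2116$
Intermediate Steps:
$u{\left(Q \right)} = Q \left(-7 + Q\right)$ ($u{\left(Q \right)} = Q \left(Q - 7\right) = Q \left(-7 + Q\right)$)
$\left(u{\left(F 2 \right)} - 36\right)^{2} = \left(1 \cdot 2 \left(-7 + 1 \cdot 2\right) - 36\right)^{2} = \left(2 \left(-7 + 2\right) - 36\right)^{2} = \left(2 \left(-5\right) - 36\right)^{2} = \left(-10 - 36\right)^{2} = \left(-46\right)^{2} = 2116$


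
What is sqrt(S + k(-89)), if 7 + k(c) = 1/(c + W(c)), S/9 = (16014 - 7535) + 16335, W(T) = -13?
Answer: sqrt(2323410774)/102 ≈ 472.57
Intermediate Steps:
S = 223326 (S = 9*((16014 - 7535) + 16335) = 9*(8479 + 16335) = 9*24814 = 223326)
k(c) = -7 + 1/(-13 + c) (k(c) = -7 + 1/(c - 13) = -7 + 1/(-13 + c))
sqrt(S + k(-89)) = sqrt(223326 + (92 - 7*(-89))/(-13 - 89)) = sqrt(223326 + (92 + 623)/(-102)) = sqrt(223326 - 1/102*715) = sqrt(223326 - 715/102) = sqrt(22778537/102) = sqrt(2323410774)/102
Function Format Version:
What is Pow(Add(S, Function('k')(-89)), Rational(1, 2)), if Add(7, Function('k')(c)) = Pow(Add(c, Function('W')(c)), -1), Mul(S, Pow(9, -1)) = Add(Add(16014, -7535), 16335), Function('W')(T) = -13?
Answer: Mul(Rational(1, 102), Pow(2323410774, Rational(1, 2))) ≈ 472.57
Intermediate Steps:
S = 223326 (S = Mul(9, Add(Add(16014, -7535), 16335)) = Mul(9, Add(8479, 16335)) = Mul(9, 24814) = 223326)
Function('k')(c) = Add(-7, Pow(Add(-13, c), -1)) (Function('k')(c) = Add(-7, Pow(Add(c, -13), -1)) = Add(-7, Pow(Add(-13, c), -1)))
Pow(Add(S, Function('k')(-89)), Rational(1, 2)) = Pow(Add(223326, Mul(Pow(Add(-13, -89), -1), Add(92, Mul(-7, -89)))), Rational(1, 2)) = Pow(Add(223326, Mul(Pow(-102, -1), Add(92, 623))), Rational(1, 2)) = Pow(Add(223326, Mul(Rational(-1, 102), 715)), Rational(1, 2)) = Pow(Add(223326, Rational(-715, 102)), Rational(1, 2)) = Pow(Rational(22778537, 102), Rational(1, 2)) = Mul(Rational(1, 102), Pow(2323410774, Rational(1, 2)))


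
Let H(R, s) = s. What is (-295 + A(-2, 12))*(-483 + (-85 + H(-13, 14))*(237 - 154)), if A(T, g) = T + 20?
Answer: 1766152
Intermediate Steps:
A(T, g) = 20 + T
(-295 + A(-2, 12))*(-483 + (-85 + H(-13, 14))*(237 - 154)) = (-295 + (20 - 2))*(-483 + (-85 + 14)*(237 - 154)) = (-295 + 18)*(-483 - 71*83) = -277*(-483 - 5893) = -277*(-6376) = 1766152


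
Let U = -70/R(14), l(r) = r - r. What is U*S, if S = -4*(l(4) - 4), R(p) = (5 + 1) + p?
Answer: -56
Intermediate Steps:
l(r) = 0
R(p) = 6 + p
U = -7/2 (U = -70/(6 + 14) = -70/20 = -70*1/20 = -7/2 ≈ -3.5000)
S = 16 (S = -4*(0 - 4) = -4*(-4) = 16)
U*S = -7/2*16 = -56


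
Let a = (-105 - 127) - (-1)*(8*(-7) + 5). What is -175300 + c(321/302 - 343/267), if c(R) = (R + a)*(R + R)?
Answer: -569478139338821/3250920978 ≈ -1.7517e+5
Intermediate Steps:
a = -283 (a = -232 - (-1)*(-56 + 5) = -232 - (-1)*(-51) = -232 - 1*51 = -232 - 51 = -283)
c(R) = 2*R*(-283 + R) (c(R) = (R - 283)*(R + R) = (-283 + R)*(2*R) = 2*R*(-283 + R))
-175300 + c(321/302 - 343/267) = -175300 + 2*(321/302 - 343/267)*(-283 + (321/302 - 343/267)) = -175300 + 2*(-17879/80634)*(-283 - 17879/80634) = -175300 + 2*(-17879/80634)*(-22837301/80634) = -175300 + 408308104579/3250920978 = -569478139338821/3250920978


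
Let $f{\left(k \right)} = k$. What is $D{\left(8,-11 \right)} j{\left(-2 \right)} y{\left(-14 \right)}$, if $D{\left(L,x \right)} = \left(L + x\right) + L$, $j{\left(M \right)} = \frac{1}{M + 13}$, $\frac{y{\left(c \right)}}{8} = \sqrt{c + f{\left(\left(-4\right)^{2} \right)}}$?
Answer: $\frac{40 \sqrt{2}}{11} \approx 5.1426$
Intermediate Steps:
$y{\left(c \right)} = 8 \sqrt{16 + c}$ ($y{\left(c \right)} = 8 \sqrt{c + \left(-4\right)^{2}} = 8 \sqrt{c + 16} = 8 \sqrt{16 + c}$)
$j{\left(M \right)} = \frac{1}{13 + M}$
$D{\left(L,x \right)} = x + 2 L$
$D{\left(8,-11 \right)} j{\left(-2 \right)} y{\left(-14 \right)} = \frac{-11 + 2 \cdot 8}{13 - 2} \cdot 8 \sqrt{16 - 14} = \frac{-11 + 16}{11} \cdot 8 \sqrt{2} = 5 \cdot \frac{1}{11} \cdot 8 \sqrt{2} = \frac{5 \cdot 8 \sqrt{2}}{11} = \frac{40 \sqrt{2}}{11}$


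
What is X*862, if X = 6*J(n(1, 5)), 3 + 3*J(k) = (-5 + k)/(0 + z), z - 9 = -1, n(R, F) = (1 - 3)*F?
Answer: -16809/2 ≈ -8404.5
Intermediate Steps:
n(R, F) = -2*F
z = 8 (z = 9 - 1 = 8)
J(k) = -29/24 + k/24 (J(k) = -1 + ((-5 + k)/(0 + 8))/3 = -1 + ((-5 + k)/8)/3 = -1 + ((-5 + k)*(⅛))/3 = -1 + (-5/8 + k/8)/3 = -1 + (-5/24 + k/24) = -29/24 + k/24)
X = -39/4 (X = 6*(-29/24 + (-2*5)/24) = 6*(-29/24 + (1/24)*(-10)) = 6*(-29/24 - 5/12) = 6*(-13/8) = -39/4 ≈ -9.7500)
X*862 = -39/4*862 = -16809/2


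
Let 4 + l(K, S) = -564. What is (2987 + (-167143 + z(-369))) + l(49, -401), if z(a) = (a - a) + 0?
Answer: -164724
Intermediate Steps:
l(K, S) = -568 (l(K, S) = -4 - 564 = -568)
z(a) = 0 (z(a) = 0 + 0 = 0)
(2987 + (-167143 + z(-369))) + l(49, -401) = (2987 + (-167143 + 0)) - 568 = (2987 - 167143) - 568 = -164156 - 568 = -164724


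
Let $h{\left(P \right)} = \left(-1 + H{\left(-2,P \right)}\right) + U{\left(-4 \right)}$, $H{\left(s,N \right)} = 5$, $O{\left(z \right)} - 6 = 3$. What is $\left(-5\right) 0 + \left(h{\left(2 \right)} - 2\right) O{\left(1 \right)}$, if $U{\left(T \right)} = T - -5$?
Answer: $27$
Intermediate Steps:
$U{\left(T \right)} = 5 + T$ ($U{\left(T \right)} = T + 5 = 5 + T$)
$O{\left(z \right)} = 9$ ($O{\left(z \right)} = 6 + 3 = 9$)
$h{\left(P \right)} = 5$ ($h{\left(P \right)} = \left(-1 + 5\right) + \left(5 - 4\right) = 4 + 1 = 5$)
$\left(-5\right) 0 + \left(h{\left(2 \right)} - 2\right) O{\left(1 \right)} = \left(-5\right) 0 + \left(5 - 2\right) 9 = 0 + 3 \cdot 9 = 0 + 27 = 27$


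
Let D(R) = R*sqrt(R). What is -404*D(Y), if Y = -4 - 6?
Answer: 4040*I*sqrt(10) ≈ 12776.0*I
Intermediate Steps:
Y = -10
D(R) = R**(3/2)
-404*D(Y) = -(-4040)*I*sqrt(10) = 4040*I*sqrt(10)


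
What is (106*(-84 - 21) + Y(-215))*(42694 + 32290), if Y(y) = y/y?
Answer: -834496936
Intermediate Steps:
Y(y) = 1
(106*(-84 - 21) + Y(-215))*(42694 + 32290) = (106*(-84 - 21) + 1)*(42694 + 32290) = (106*(-105) + 1)*74984 = (-11130 + 1)*74984 = -11129*74984 = -834496936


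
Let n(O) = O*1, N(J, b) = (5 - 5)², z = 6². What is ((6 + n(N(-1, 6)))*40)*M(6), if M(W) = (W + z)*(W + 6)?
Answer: 120960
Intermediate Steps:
z = 36
N(J, b) = 0 (N(J, b) = 0² = 0)
n(O) = O
M(W) = (6 + W)*(36 + W) (M(W) = (W + 36)*(W + 6) = (36 + W)*(6 + W) = (6 + W)*(36 + W))
((6 + n(N(-1, 6)))*40)*M(6) = ((6 + 0)*40)*(216 + 6² + 42*6) = (6*40)*(216 + 36 + 252) = 240*504 = 120960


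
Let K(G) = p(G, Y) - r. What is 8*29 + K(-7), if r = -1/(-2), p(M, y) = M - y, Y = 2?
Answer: 445/2 ≈ 222.50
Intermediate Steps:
r = ½ (r = -1*(-½) = ½ ≈ 0.50000)
K(G) = -5/2 + G (K(G) = (G - 1*2) - 1*½ = (G - 2) - ½ = (-2 + G) - ½ = -5/2 + G)
8*29 + K(-7) = 8*29 + (-5/2 - 7) = 232 - 19/2 = 445/2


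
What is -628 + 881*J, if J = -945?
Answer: -833173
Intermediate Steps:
-628 + 881*J = -628 + 881*(-945) = -628 - 832545 = -833173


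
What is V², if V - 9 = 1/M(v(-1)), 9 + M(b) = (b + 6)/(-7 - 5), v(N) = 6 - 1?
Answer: 1121481/14161 ≈ 79.195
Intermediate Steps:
v(N) = 5
M(b) = -19/2 - b/12 (M(b) = -9 + (b + 6)/(-7 - 5) = -9 + (6 + b)/(-12) = -9 + (6 + b)*(-1/12) = -9 + (-½ - b/12) = -19/2 - b/12)
V = 1059/119 (V = 9 + 1/(-19/2 - 1/12*5) = 9 + 1/(-19/2 - 5/12) = 9 + 1/(-119/12) = 9 - 12/119 = 1059/119 ≈ 8.8992)
V² = (1059/119)² = 1121481/14161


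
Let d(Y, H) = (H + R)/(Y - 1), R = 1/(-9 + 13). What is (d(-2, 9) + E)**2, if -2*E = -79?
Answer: 190969/144 ≈ 1326.2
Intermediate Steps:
R = 1/4 ≈ 0.25000
E = 79/2 (E = -1/2*(-79) = 79/2 ≈ 39.500)
d(Y, H) = (1/4 + H)/(-1 + Y) (d(Y, H) = (H + 1/4)/(Y - 1) = (1/4 + H)/(-1 + Y))
(d(-2, 9) + E)**2 = ((1/4 + 9)/(-1 - 2) + 79/2)**2 = ((37/4)/(-3) + 79/2)**2 = (-1/3*37/4 + 79/2)**2 = (-37/12 + 79/2)**2 = (437/12)**2 = 190969/144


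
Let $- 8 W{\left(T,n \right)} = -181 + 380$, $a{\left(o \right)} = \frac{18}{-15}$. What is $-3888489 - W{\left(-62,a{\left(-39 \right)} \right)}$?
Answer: $- \frac{31107713}{8} \approx -3.8885 \cdot 10^{6}$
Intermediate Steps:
$a{\left(o \right)} = - \frac{6}{5}$ ($a{\left(o \right)} = 18 \left(- \frac{1}{15}\right) = - \frac{6}{5}$)
$W{\left(T,n \right)} = - \frac{199}{8}$ ($W{\left(T,n \right)} = - \frac{-181 + 380}{8} = \left(- \frac{1}{8}\right) 199 = - \frac{199}{8}$)
$-3888489 - W{\left(-62,a{\left(-39 \right)} \right)} = -3888489 - - \frac{199}{8} = -3888489 + \frac{199}{8} = - \frac{31107713}{8}$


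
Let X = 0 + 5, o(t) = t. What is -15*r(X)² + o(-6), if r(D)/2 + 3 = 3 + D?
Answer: -1506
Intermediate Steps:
X = 5
r(D) = 2*D (r(D) = -6 + 2*(3 + D) = -6 + (6 + 2*D) = 2*D)
-15*r(X)² + o(-6) = -15*(2*5)² - 6 = -15*10² - 6 = -15*100 - 6 = -1500 - 6 = -1506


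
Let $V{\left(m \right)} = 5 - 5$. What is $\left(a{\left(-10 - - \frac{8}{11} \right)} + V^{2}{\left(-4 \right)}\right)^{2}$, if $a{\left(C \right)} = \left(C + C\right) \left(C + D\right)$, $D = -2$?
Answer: $\frac{639887616}{14641} \approx 43705.0$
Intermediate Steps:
$V{\left(m \right)} = 0$
$a{\left(C \right)} = 2 C \left(-2 + C\right)$ ($a{\left(C \right)} = \left(C + C\right) \left(C - 2\right) = 2 C \left(-2 + C\right)$)
$\left(a{\left(-10 - - \frac{8}{11} \right)} + V^{2}{\left(-4 \right)}\right)^{2} = \left(2 \left(-10 - - \frac{8}{11}\right) \left(-2 - \left(10 - \frac{8}{11}\right)\right) + 0^{2}\right)^{2} = \left(2 \left(-10 - \left(-8\right) \frac{1}{11}\right) \left(-2 - \left(10 - \frac{8}{11}\right)\right) + 0\right)^{2} = \left(2 \left(-10 - - \frac{8}{11}\right) \left(-2 - \frac{102}{11}\right) + 0\right)^{2} = \left(2 \left(-10 + \frac{8}{11}\right) \left(-2 + \left(-10 + \frac{8}{11}\right)\right) + 0\right)^{2} = \left(2 \left(- \frac{102}{11}\right) \left(-2 - \frac{102}{11}\right) + 0\right)^{2} = \left(2 \left(- \frac{102}{11}\right) \left(- \frac{124}{11}\right) + 0\right)^{2} = \left(\frac{25296}{121} + 0\right)^{2} = \left(\frac{25296}{121}\right)^{2} = \frac{639887616}{14641}$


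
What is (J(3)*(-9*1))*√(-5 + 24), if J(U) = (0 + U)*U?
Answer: -81*√19 ≈ -353.07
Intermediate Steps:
J(U) = U² (J(U) = U*U = U²)
(J(3)*(-9*1))*√(-5 + 24) = (3²*(-9*1))*√(-5 + 24) = (9*(-9))*√19 = -81*√19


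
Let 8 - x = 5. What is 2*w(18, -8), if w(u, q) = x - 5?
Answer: -4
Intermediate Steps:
x = 3 (x = 8 - 1*5 = 8 - 5 = 3)
w(u, q) = -2 (w(u, q) = 3 - 5 = -2)
2*w(18, -8) = 2*(-2) = -4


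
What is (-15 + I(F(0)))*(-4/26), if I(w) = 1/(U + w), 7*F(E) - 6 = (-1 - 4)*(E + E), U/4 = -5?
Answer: 2017/871 ≈ 2.3157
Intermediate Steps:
U = -20 (U = 4*(-5) = -20)
F(E) = 6/7 - 10*E/7 (F(E) = 6/7 + ((-1 - 4)*(E + E))/7 = 6/7 + (-10*E)/7 = 6/7 - 10*E/7)
I(w) = 1/(-20 + w)
(-15 + I(F(0)))*(-4/26) = (-15 + 1/(-20 + (6/7 - 10/7*0)))*(-4/26) = (-15 + 1/(-20 + (6/7 + 0)))*(-4*1/26) = (-15 + 1/(-20 + 6/7))*(-2/13) = (-15 + 1/(-134/7))*(-2/13) = (-15 - 7/134)*(-2/13) = -2017/134*(-2/13) = 2017/871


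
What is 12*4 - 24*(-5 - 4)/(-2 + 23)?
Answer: 408/7 ≈ 58.286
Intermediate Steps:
12*4 - 24*(-5 - 4)/(-2 + 23) = 48 - (-216)/21 = 48 - 24*(-3/7) = 48 + 72/7 = 408/7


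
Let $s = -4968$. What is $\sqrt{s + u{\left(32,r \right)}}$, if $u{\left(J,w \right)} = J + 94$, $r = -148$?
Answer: $3 i \sqrt{538} \approx 69.584 i$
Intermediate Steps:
$u{\left(J,w \right)} = 94 + J$
$\sqrt{s + u{\left(32,r \right)}} = \sqrt{-4968 + \left(94 + 32\right)} = \sqrt{-4968 + 126} = \sqrt{-4842} = 3 i \sqrt{538}$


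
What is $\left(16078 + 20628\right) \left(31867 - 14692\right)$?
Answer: $630425550$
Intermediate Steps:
$\left(16078 + 20628\right) \left(31867 - 14692\right) = 36706 \cdot 17175 = 630425550$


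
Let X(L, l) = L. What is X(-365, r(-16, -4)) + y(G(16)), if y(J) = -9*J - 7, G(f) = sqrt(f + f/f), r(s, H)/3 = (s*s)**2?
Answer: -372 - 9*sqrt(17) ≈ -409.11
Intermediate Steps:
r(s, H) = 3*s**4 (r(s, H) = 3*(s*s)**2 = 3*(s**2)**2 = 3*s**4)
G(f) = sqrt(1 + f) (G(f) = sqrt(f + 1) = sqrt(1 + f))
y(J) = -7 - 9*J
X(-365, r(-16, -4)) + y(G(16)) = -365 + (-7 - 9*sqrt(1 + 16)) = -365 + (-7 - 9*sqrt(17)) = -372 - 9*sqrt(17)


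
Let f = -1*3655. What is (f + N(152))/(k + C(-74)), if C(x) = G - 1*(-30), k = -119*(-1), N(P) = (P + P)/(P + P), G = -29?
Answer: -609/20 ≈ -30.450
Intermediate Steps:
f = -3655
N(P) = 1 (N(P) = (2*P)/((2*P)) = (2*P)*(1/(2*P)) = 1)
k = 119
C(x) = 1 (C(x) = -29 - 1*(-30) = -29 + 30 = 1)
(f + N(152))/(k + C(-74)) = (-3655 + 1)/(119 + 1) = -3654/120 = -3654*1/120 = -609/20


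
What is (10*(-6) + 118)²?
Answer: 3364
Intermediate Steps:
(10*(-6) + 118)² = (-60 + 118)² = 58² = 3364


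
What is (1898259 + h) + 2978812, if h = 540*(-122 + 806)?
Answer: 5246431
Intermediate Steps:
h = 369360 (h = 540*684 = 369360)
(1898259 + h) + 2978812 = (1898259 + 369360) + 2978812 = 2267619 + 2978812 = 5246431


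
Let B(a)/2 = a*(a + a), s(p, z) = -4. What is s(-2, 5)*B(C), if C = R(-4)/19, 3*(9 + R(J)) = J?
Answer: -15376/3249 ≈ -4.7325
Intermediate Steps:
R(J) = -9 + J/3
C = -31/57 (C = (-9 + (⅓)*(-4))/19 = (-9 - 4/3)*(1/19) = -31/3*1/19 = -31/57 ≈ -0.54386)
B(a) = 4*a² (B(a) = 2*(a*(a + a)) = 2*(a*(2*a)) = 2*(2*a²) = 4*a²)
s(-2, 5)*B(C) = -16*(-31/57)² = -16*961/3249 = -4*3844/3249 = -15376/3249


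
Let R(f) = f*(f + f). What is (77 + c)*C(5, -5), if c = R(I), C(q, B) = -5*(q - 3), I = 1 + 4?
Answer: -1270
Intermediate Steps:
I = 5
C(q, B) = 15 - 5*q (C(q, B) = -5*(-3 + q) = 15 - 5*q)
R(f) = 2*f**2 (R(f) = f*(2*f) = 2*f**2)
c = 50 (c = 2*5**2 = 2*25 = 50)
(77 + c)*C(5, -5) = (77 + 50)*(15 - 5*5) = 127*(15 - 25) = 127*(-10) = -1270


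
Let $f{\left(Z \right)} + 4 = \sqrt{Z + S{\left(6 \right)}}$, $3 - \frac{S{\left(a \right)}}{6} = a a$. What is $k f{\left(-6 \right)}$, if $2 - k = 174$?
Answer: $688 - 344 i \sqrt{51} \approx 688.0 - 2456.7 i$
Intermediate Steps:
$k = -172$ ($k = 2 - 174 = -172$)
$S{\left(a \right)} = 18 - 6 a^{2}$ ($S{\left(a \right)} = 18 - 6 a a = 18 - 6 a^{2}$)
$f{\left(Z \right)} = -4 + \sqrt{-198 + Z}$ ($f{\left(Z \right)} = -4 + \sqrt{Z + \left(18 - 6 \cdot 6^{2}\right)} = -4 + \sqrt{Z + \left(18 - 216\right)} = -4 + \sqrt{Z - 198} = -4 + \sqrt{-198 + Z}$)
$k f{\left(-6 \right)} = - 172 \left(-4 + \sqrt{-198 - 6}\right) = - 172 \left(-4 + \sqrt{-204}\right) = - 172 \left(-4 + 2 i \sqrt{51}\right) = 688 - 344 i \sqrt{51}$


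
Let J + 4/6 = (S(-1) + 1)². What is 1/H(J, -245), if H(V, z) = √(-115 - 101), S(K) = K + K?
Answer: -I*√6/36 ≈ -0.068041*I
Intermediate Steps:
S(K) = 2*K
J = ⅓ (J = -⅔ + (2*(-1) + 1)² = -⅔ + (-2 + 1)² = -⅔ + (-1)² = -⅔ + 1 = ⅓ ≈ 0.33333)
H(V, z) = 6*I*√6 (H(V, z) = √(-216) = 6*I*√6)
1/H(J, -245) = 1/(6*I*√6) = -I*√6/36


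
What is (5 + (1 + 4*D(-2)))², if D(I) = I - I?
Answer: 36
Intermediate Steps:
D(I) = 0
(5 + (1 + 4*D(-2)))² = (5 + (1 + 4*0))² = (5 + (1 + 0))² = (5 + 1)² = 6² = 36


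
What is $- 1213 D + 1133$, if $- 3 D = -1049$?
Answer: $- \frac{1269038}{3} \approx -4.2301 \cdot 10^{5}$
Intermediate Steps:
$D = \frac{1049}{3}$ ($D = \left(- \frac{1}{3}\right) \left(-1049\right) = \frac{1049}{3} \approx 349.67$)
$- 1213 D + 1133 = \left(-1213\right) \frac{1049}{3} + 1133 = - \frac{1272437}{3} + 1133 = - \frac{1269038}{3}$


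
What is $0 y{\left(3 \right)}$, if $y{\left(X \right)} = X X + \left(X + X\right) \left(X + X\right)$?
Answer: $0$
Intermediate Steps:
$y{\left(X \right)} = 5 X^{2}$ ($y{\left(X \right)} = X^{2} + 2 X 2 X = X^{2} + 4 X^{2} = 5 X^{2}$)
$0 y{\left(3 \right)} = 0 \cdot 5 \cdot 3^{2} = 0 \cdot 5 \cdot 9 = 0 \cdot 45 = 0$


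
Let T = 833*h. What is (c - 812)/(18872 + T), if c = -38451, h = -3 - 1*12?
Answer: -5609/911 ≈ -6.1570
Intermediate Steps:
h = -15 (h = -3 - 12 = -15)
T = -12495 (T = 833*(-15) = -12495)
(c - 812)/(18872 + T) = (-38451 - 812)/(18872 - 12495) = -39263/6377 = -39263*1/6377 = -5609/911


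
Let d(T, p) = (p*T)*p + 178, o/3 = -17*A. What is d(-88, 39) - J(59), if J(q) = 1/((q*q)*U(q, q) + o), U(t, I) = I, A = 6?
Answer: -27412107911/205073 ≈ -1.3367e+5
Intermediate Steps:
o = -306 (o = 3*(-17*6) = 3*(-102) = -306)
J(q) = 1/(-306 + q**3) (J(q) = 1/((q*q)*q - 306) = 1/(q**2*q - 306) = 1/(q**3 - 306) = 1/(-306 + q**3))
d(T, p) = 178 + T*p**2 (d(T, p) = (T*p)*p + 178 = T*p**2 + 178 = 178 + T*p**2)
d(-88, 39) - J(59) = (178 - 88*39**2) - 1/(-306 + 59**3) = (178 - 88*1521) - 1/(-306 + 205379) = (178 - 133848) - 1/205073 = -133670 - 1*1/205073 = -133670 - 1/205073 = -27412107911/205073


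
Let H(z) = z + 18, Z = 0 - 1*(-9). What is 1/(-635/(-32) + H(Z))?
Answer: 32/1499 ≈ 0.021348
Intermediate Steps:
Z = 9 (Z = 0 + 9 = 9)
H(z) = 18 + z
1/(-635/(-32) + H(Z)) = 1/(-635/(-32) + (18 + 9)) = 1/(-635*(-1/32) + 27) = 1/(635/32 + 27) = 1/(1499/32) = 32/1499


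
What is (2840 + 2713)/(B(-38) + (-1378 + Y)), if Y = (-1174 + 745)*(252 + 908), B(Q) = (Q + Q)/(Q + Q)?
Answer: -1851/166339 ≈ -0.011128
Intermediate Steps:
B(Q) = 1 (B(Q) = (2*Q)/((2*Q)) = (2*Q)*(1/(2*Q)) = 1)
Y = -497640 (Y = -429*1160 = -497640)
(2840 + 2713)/(B(-38) + (-1378 + Y)) = (2840 + 2713)/(1 + (-1378 - 497640)) = 5553/(1 - 499018) = 5553/(-499017) = 5553*(-1/499017) = -1851/166339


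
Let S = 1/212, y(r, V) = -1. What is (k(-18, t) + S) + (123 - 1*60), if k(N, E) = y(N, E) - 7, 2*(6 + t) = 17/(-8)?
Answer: 11661/212 ≈ 55.005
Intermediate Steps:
t = -113/16 (t = -6 + (17/(-8))/2 = -6 + (17*(-⅛))/2 = -6 + (½)*(-17/8) = -6 - 17/16 = -113/16 ≈ -7.0625)
S = 1/212 ≈ 0.0047170
k(N, E) = -8 (k(N, E) = -1 - 7 = -8)
(k(-18, t) + S) + (123 - 1*60) = (-8 + 1/212) + (123 - 1*60) = -1695/212 + (123 - 60) = -1695/212 + 63 = 11661/212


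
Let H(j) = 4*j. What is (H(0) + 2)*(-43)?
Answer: -86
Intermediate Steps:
(H(0) + 2)*(-43) = (4*0 + 2)*(-43) = (0 + 2)*(-43) = 2*(-43) = -86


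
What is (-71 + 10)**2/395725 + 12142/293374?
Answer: 2948268802/58047713075 ≈ 0.050790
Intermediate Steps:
(-71 + 10)**2/395725 + 12142/293374 = (-61)**2*(1/395725) + 12142*(1/293374) = 3721*(1/395725) + 6071/146687 = 3721/395725 + 6071/146687 = 2948268802/58047713075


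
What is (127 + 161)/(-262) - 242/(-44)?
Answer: 1153/262 ≈ 4.4008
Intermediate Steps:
(127 + 161)/(-262) - 242/(-44) = 288*(-1/262) - 242*(-1/44) = -144/131 + 11/2 = 1153/262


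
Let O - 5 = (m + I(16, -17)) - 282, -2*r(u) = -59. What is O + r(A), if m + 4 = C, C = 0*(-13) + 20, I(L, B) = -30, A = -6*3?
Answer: -523/2 ≈ -261.50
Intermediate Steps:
A = -18
C = 20 (C = 0 + 20 = 20)
r(u) = 59/2 (r(u) = -½*(-59) = 59/2)
m = 16 (m = -4 + 20 = 16)
O = -291 (O = 5 + ((16 - 30) - 282) = 5 + (-14 - 282) = 5 - 296 = -291)
O + r(A) = -291 + 59/2 = -523/2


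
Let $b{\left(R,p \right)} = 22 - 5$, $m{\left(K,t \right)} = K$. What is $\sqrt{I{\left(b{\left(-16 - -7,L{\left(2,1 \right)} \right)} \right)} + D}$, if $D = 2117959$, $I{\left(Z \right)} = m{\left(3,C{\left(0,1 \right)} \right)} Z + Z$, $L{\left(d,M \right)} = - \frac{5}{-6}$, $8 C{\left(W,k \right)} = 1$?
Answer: $\sqrt{2118027} \approx 1455.3$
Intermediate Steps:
$C{\left(W,k \right)} = \frac{1}{8}$ ($C{\left(W,k \right)} = \frac{1}{8} \cdot 1 = \frac{1}{8}$)
$L{\left(d,M \right)} = \frac{5}{6}$ ($L{\left(d,M \right)} = \left(-5\right) \left(- \frac{1}{6}\right) = \frac{5}{6}$)
$b{\left(R,p \right)} = 17$ ($b{\left(R,p \right)} = 22 - 5 = 17$)
$I{\left(Z \right)} = 4 Z$ ($I{\left(Z \right)} = 3 Z + Z = 4 Z$)
$\sqrt{I{\left(b{\left(-16 - -7,L{\left(2,1 \right)} \right)} \right)} + D} = \sqrt{4 \cdot 17 + 2117959} = \sqrt{68 + 2117959} = \sqrt{2118027}$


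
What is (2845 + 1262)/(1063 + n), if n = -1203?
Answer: -4107/140 ≈ -29.336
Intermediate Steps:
(2845 + 1262)/(1063 + n) = (2845 + 1262)/(1063 - 1203) = 4107/(-140) = 4107*(-1/140) = -4107/140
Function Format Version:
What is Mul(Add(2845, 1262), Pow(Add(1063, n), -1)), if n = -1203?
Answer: Rational(-4107, 140) ≈ -29.336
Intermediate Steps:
Mul(Add(2845, 1262), Pow(Add(1063, n), -1)) = Mul(Add(2845, 1262), Pow(Add(1063, -1203), -1)) = Mul(4107, Pow(-140, -1)) = Mul(4107, Rational(-1, 140)) = Rational(-4107, 140)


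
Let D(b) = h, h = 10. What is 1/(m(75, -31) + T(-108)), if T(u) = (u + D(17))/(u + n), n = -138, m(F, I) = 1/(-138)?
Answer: 5658/2213 ≈ 2.5567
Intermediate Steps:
m(F, I) = -1/138
D(b) = 10
T(u) = (10 + u)/(-138 + u) (T(u) = (u + 10)/(u - 138) = (10 + u)/(-138 + u))
1/(m(75, -31) + T(-108)) = 1/(-1/138 + (10 - 108)/(-138 - 108)) = 1/(-1/138 - 98/(-246)) = 1/(-1/138 - 1/246*(-98)) = 1/(-1/138 + 49/123) = 1/(2213/5658) = 5658/2213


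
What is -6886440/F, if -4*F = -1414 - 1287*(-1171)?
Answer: 27545760/1505663 ≈ 18.295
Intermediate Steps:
F = -1505663/4 (F = -(-1414 - 1287*(-1171))/4 = -(-1414 + 1507077)/4 = -1/4*1505663 = -1505663/4 ≈ -3.7642e+5)
-6886440/F = -6886440/(-1505663/4) = -6886440*(-4/1505663) = 27545760/1505663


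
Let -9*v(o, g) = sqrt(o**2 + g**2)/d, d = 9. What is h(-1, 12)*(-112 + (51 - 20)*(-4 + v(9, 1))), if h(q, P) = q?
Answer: 236 + 31*sqrt(82)/81 ≈ 239.47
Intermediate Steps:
v(o, g) = -sqrt(g**2 + o**2)/81 (v(o, g) = -sqrt(o**2 + g**2)/(9*9) = -sqrt(g**2 + o**2)/(9*9) = -sqrt(g**2 + o**2)/81)
h(-1, 12)*(-112 + (51 - 20)*(-4 + v(9, 1))) = -(-112 + (51 - 20)*(-4 - sqrt(1**2 + 9**2)/81)) = -(-112 + 31*(-4 - sqrt(1 + 81)/81)) = -(-112 + 31*(-4 - sqrt(82)/81)) = -(-112 + (-124 - 31*sqrt(82)/81)) = -(-236 - 31*sqrt(82)/81) = 236 + 31*sqrt(82)/81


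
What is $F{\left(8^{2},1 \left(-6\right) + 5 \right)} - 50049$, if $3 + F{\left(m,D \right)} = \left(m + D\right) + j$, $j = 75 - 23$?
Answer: $-49937$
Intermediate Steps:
$j = 52$ ($j = 75 - 23 = 52$)
$F{\left(m,D \right)} = 49 + D + m$ ($F{\left(m,D \right)} = -3 + \left(\left(m + D\right) + 52\right) = -3 + \left(\left(D + m\right) + 52\right) = -3 + \left(52 + D + m\right) = 49 + D + m$)
$F{\left(8^{2},1 \left(-6\right) + 5 \right)} - 50049 = \left(49 + \left(1 \left(-6\right) + 5\right) + 8^{2}\right) - 50049 = \left(49 + \left(-6 + 5\right) + 64\right) - 50049 = \left(49 - 1 + 64\right) - 50049 = 112 - 50049 = -49937$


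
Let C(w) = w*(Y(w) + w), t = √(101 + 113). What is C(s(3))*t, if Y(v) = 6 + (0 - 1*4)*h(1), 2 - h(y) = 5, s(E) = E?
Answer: 63*√214 ≈ 921.61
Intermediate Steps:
t = √214 ≈ 14.629
h(y) = -3 (h(y) = 2 - 1*5 = 2 - 5 = -3)
Y(v) = 18 (Y(v) = 6 + (0 - 1*4)*(-3) = 6 + (0 - 4)*(-3) = 6 - 4*(-3) = 6 + 12 = 18)
C(w) = w*(18 + w)
C(s(3))*t = (3*(18 + 3))*√214 = (3*21)*√214 = 63*√214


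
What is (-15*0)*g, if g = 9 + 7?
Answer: 0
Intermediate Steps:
g = 16
(-15*0)*g = -15*0*16 = 0*16 = 0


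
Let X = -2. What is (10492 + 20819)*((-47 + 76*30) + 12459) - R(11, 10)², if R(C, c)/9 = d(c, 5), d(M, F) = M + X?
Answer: 460016028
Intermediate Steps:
d(M, F) = -2 + M (d(M, F) = M - 2 = -2 + M)
R(C, c) = -18 + 9*c (R(C, c) = 9*(-2 + c) = -18 + 9*c)
(10492 + 20819)*((-47 + 76*30) + 12459) - R(11, 10)² = (10492 + 20819)*((-47 + 76*30) + 12459) - (-18 + 9*10)² = 31311*((-47 + 2280) + 12459) - (-18 + 90)² = 31311*(2233 + 12459) - 1*72² = 31311*14692 - 1*5184 = 460021212 - 5184 = 460016028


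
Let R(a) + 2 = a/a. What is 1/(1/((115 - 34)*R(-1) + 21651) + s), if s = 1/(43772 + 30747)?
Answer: 1607374830/96089 ≈ 16728.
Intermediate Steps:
R(a) = -1 (R(a) = -2 + a/a = -2 + 1 = -1)
s = 1/74519 ≈ 1.3419e-5
1/(1/((115 - 34)*R(-1) + 21651) + s) = 1/(1/((115 - 34)*(-1) + 21651) + 1/74519) = 1/(1/(81*(-1) + 21651) + 1/74519) = 1/(1/(-81 + 21651) + 1/74519) = 1/(1/21570 + 1/74519) = 1/(96089/1607374830) = 1607374830/96089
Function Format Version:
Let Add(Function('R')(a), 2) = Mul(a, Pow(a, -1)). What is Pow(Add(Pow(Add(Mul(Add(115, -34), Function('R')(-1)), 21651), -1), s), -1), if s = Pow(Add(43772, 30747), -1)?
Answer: Rational(1607374830, 96089) ≈ 16728.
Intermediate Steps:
Function('R')(a) = -1 (Function('R')(a) = Add(-2, Mul(a, Pow(a, -1))) = Add(-2, 1) = -1)
s = Rational(1, 74519) (s = Pow(74519, -1) = Rational(1, 74519) ≈ 1.3419e-5)
Pow(Add(Pow(Add(Mul(Add(115, -34), Function('R')(-1)), 21651), -1), s), -1) = Pow(Add(Pow(Add(Mul(Add(115, -34), -1), 21651), -1), Rational(1, 74519)), -1) = Pow(Add(Pow(Add(Mul(81, -1), 21651), -1), Rational(1, 74519)), -1) = Pow(Add(Pow(Add(-81, 21651), -1), Rational(1, 74519)), -1) = Pow(Add(Pow(21570, -1), Rational(1, 74519)), -1) = Pow(Add(Rational(1, 21570), Rational(1, 74519)), -1) = Pow(Rational(96089, 1607374830), -1) = Rational(1607374830, 96089)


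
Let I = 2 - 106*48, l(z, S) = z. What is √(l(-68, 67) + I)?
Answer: I*√5154 ≈ 71.791*I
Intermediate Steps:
I = -5086 (I = 2 - 5088 = -5086)
√(l(-68, 67) + I) = √(-68 - 5086) = √(-5154) = I*√5154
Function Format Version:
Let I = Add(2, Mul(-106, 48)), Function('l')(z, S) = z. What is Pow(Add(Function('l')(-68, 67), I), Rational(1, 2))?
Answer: Mul(I, Pow(5154, Rational(1, 2))) ≈ Mul(71.791, I)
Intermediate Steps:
I = -5086 (I = Add(2, -5088) = -5086)
Pow(Add(Function('l')(-68, 67), I), Rational(1, 2)) = Pow(Add(-68, -5086), Rational(1, 2)) = Pow(-5154, Rational(1, 2)) = Mul(I, Pow(5154, Rational(1, 2)))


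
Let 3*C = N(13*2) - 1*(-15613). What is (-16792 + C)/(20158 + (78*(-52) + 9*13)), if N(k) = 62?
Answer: -11567/16219 ≈ -0.71318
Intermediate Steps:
C = 5225 (C = (62 - 1*(-15613))/3 = (62 + 15613)/3 = (⅓)*15675 = 5225)
(-16792 + C)/(20158 + (78*(-52) + 9*13)) = (-16792 + 5225)/(20158 + (78*(-52) + 9*13)) = -11567/(20158 + (-4056 + 117)) = -11567/(20158 - 3939) = -11567/16219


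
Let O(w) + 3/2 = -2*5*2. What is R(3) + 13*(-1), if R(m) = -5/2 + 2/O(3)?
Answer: -1341/86 ≈ -15.593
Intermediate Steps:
O(w) = -43/2 (O(w) = -3/2 - 2*5*2 = -3/2 - 10*2 = -3/2 - 20 = -43/2)
R(m) = -223/86 (R(m) = -5/2 + 2/(-43/2) = -5*1/2 + 2*(-2/43) = -5/2 - 4/43 = -223/86)
R(3) + 13*(-1) = -223/86 + 13*(-1) = -223/86 - 13 = -1341/86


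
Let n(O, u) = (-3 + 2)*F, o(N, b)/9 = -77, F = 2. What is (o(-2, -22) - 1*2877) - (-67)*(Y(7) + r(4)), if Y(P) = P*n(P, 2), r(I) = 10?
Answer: -3838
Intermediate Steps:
o(N, b) = -693 (o(N, b) = 9*(-77) = -693)
n(O, u) = -2 (n(O, u) = (-3 + 2)*2 = -1*2 = -2)
Y(P) = -2*P (Y(P) = P*(-2) = -2*P)
(o(-2, -22) - 1*2877) - (-67)*(Y(7) + r(4)) = (-693 - 1*2877) - (-67)*(-2*7 + 10) = (-693 - 2877) - (-67)*(-14 + 10) = -3570 - (-67)*(-4) = -3570 - 1*268 = -3570 - 268 = -3838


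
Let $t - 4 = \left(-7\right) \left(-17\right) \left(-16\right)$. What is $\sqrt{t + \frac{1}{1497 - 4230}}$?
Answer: $\frac{i \sqrt{14191651833}}{2733} \approx 43.589 i$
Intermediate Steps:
$t = -1900$ ($t = 4 + \left(-7\right) \left(-17\right) \left(-16\right) = 4 + 119 \left(-16\right) = 4 - 1904 = -1900$)
$\sqrt{t + \frac{1}{1497 - 4230}} = \sqrt{-1900 + \frac{1}{1497 - 4230}} = \sqrt{-1900 + \frac{1}{-2733}} = \sqrt{-1900 - \frac{1}{2733}} = \sqrt{- \frac{5192701}{2733}} = \frac{i \sqrt{14191651833}}{2733}$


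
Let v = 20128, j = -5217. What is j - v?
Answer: -25345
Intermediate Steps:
j - v = -5217 - 1*20128 = -5217 - 20128 = -25345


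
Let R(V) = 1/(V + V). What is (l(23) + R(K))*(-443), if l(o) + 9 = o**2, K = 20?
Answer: -9214843/40 ≈ -2.3037e+5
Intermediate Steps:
R(V) = 1/(2*V)
l(o) = -9 + o**2
(l(23) + R(K))*(-443) = ((-9 + 23**2) + (1/2)/20)*(-443) = ((-9 + 529) + (1/2)*(1/20))*(-443) = (520 + 1/40)*(-443) = (20801/40)*(-443) = -9214843/40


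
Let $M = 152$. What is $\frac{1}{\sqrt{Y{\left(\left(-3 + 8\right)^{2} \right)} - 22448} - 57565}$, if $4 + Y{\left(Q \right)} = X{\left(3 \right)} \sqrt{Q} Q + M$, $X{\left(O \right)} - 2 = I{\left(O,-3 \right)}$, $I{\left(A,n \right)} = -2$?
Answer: $- \frac{11513}{662750305} - \frac{2 i \sqrt{223}}{662750305} \approx -1.7372 \cdot 10^{-5} - 4.5064 \cdot 10^{-8} i$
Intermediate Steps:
$X{\left(O \right)} = 0$ ($X{\left(O \right)} = 2 - 2 = 0$)
$Y{\left(Q \right)} = 148$ ($Y{\left(Q \right)} = -4 + \left(0 \sqrt{Q} Q + 152\right) = -4 + \left(0 Q + 152\right) = -4 + \left(0 + 152\right) = -4 + 152 = 148$)
$\frac{1}{\sqrt{Y{\left(\left(-3 + 8\right)^{2} \right)} - 22448} - 57565} = \frac{1}{\sqrt{148 - 22448} - 57565} = \frac{1}{\sqrt{-22300} - 57565} = \frac{1}{10 i \sqrt{223} - 57565} = \frac{1}{-57565 + 10 i \sqrt{223}}$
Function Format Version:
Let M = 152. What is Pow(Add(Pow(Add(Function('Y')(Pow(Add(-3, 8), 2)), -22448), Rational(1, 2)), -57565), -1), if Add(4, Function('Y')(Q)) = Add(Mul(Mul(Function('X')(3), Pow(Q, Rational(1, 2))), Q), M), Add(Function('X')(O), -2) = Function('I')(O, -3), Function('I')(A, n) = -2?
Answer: Add(Rational(-11513, 662750305), Mul(Rational(-2, 662750305), I, Pow(223, Rational(1, 2)))) ≈ Add(-1.7372e-5, Mul(-4.5064e-8, I))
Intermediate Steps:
Function('X')(O) = 0 (Function('X')(O) = Add(2, -2) = 0)
Function('Y')(Q) = 148 (Function('Y')(Q) = Add(-4, Add(Mul(Mul(0, Pow(Q, Rational(1, 2))), Q), 152)) = Add(-4, Add(Mul(0, Q), 152)) = Add(-4, Add(0, 152)) = Add(-4, 152) = 148)
Pow(Add(Pow(Add(Function('Y')(Pow(Add(-3, 8), 2)), -22448), Rational(1, 2)), -57565), -1) = Pow(Add(Pow(Add(148, -22448), Rational(1, 2)), -57565), -1) = Pow(Add(Pow(-22300, Rational(1, 2)), -57565), -1) = Pow(Add(Mul(10, I, Pow(223, Rational(1, 2))), -57565), -1) = Pow(Add(-57565, Mul(10, I, Pow(223, Rational(1, 2)))), -1)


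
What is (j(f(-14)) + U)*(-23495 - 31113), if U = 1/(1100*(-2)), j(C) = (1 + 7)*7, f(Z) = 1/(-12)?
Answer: -840956374/275 ≈ -3.0580e+6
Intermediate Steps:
f(Z) = -1/12
j(C) = 56 (j(C) = 8*7 = 56)
U = -1/2200 (U = 1/(-2200) = -1/2200 ≈ -0.00045455)
(j(f(-14)) + U)*(-23495 - 31113) = (56 - 1/2200)*(-23495 - 31113) = (123199/2200)*(-54608) = -840956374/275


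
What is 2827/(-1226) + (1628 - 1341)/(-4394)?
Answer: -3193425/1346761 ≈ -2.3712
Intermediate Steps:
2827/(-1226) + (1628 - 1341)/(-4394) = 2827*(-1/1226) + 287*(-1/4394) = -2827/1226 - 287/4394 = -3193425/1346761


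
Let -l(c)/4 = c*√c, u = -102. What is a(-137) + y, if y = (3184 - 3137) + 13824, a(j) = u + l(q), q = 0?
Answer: 13769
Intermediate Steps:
l(c) = -4*c^(3/2) (l(c) = -4*c*√c = -4*c^(3/2))
a(j) = -102 (a(j) = -102 - 4*0^(3/2) = -102 - 4*0 = -102 + 0 = -102)
y = 13871 (y = 47 + 13824 = 13871)
a(-137) + y = -102 + 13871 = 13769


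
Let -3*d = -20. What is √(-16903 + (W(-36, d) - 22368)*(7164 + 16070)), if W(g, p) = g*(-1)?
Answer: 7*I*√10589359 ≈ 22779.0*I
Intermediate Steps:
d = 20/3 (d = -⅓*(-20) = 20/3 ≈ 6.6667)
W(g, p) = -g
√(-16903 + (W(-36, d) - 22368)*(7164 + 16070)) = √(-16903 + (-1*(-36) - 22368)*(7164 + 16070)) = √(-16903 + (36 - 22368)*23234) = √(-16903 - 22332*23234) = √(-16903 - 518861688) = √(-518878591) = 7*I*√10589359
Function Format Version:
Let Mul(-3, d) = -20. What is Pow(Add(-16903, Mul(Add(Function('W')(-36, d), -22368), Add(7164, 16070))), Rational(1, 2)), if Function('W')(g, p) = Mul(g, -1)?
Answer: Mul(7, I, Pow(10589359, Rational(1, 2))) ≈ Mul(22779., I)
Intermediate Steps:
d = Rational(20, 3) (d = Mul(Rational(-1, 3), -20) = Rational(20, 3) ≈ 6.6667)
Function('W')(g, p) = Mul(-1, g)
Pow(Add(-16903, Mul(Add(Function('W')(-36, d), -22368), Add(7164, 16070))), Rational(1, 2)) = Pow(Add(-16903, Mul(Add(Mul(-1, -36), -22368), Add(7164, 16070))), Rational(1, 2)) = Pow(Add(-16903, Mul(Add(36, -22368), 23234)), Rational(1, 2)) = Pow(Add(-16903, Mul(-22332, 23234)), Rational(1, 2)) = Pow(Add(-16903, -518861688), Rational(1, 2)) = Pow(-518878591, Rational(1, 2)) = Mul(7, I, Pow(10589359, Rational(1, 2)))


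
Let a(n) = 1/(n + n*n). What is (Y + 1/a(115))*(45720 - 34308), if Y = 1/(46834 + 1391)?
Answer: 2447194989804/16075 ≈ 1.5224e+8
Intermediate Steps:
a(n) = 1/(n + n**2)
Y = 1/48225 ≈ 2.0736e-5
(Y + 1/a(115))*(45720 - 34308) = (1/48225 + 1/(1/(115*(1 + 115))))*(45720 - 34308) = (1/48225 + 1/((1/115)/116))*11412 = (1/48225 + 1/((1/115)*(1/116)))*11412 = (1/48225 + 1/(1/13340))*11412 = (1/48225 + 13340)*11412 = (643321501/48225)*11412 = 2447194989804/16075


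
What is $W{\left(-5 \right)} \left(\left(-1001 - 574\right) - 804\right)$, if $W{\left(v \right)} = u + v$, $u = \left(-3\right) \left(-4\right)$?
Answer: $-16653$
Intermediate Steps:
$u = 12$
$W{\left(v \right)} = 12 + v$
$W{\left(-5 \right)} \left(\left(-1001 - 574\right) - 804\right) = \left(12 - 5\right) \left(\left(-1001 - 574\right) - 804\right) = 7 \left(-1575 - 804\right) = 7 \left(-2379\right) = -16653$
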